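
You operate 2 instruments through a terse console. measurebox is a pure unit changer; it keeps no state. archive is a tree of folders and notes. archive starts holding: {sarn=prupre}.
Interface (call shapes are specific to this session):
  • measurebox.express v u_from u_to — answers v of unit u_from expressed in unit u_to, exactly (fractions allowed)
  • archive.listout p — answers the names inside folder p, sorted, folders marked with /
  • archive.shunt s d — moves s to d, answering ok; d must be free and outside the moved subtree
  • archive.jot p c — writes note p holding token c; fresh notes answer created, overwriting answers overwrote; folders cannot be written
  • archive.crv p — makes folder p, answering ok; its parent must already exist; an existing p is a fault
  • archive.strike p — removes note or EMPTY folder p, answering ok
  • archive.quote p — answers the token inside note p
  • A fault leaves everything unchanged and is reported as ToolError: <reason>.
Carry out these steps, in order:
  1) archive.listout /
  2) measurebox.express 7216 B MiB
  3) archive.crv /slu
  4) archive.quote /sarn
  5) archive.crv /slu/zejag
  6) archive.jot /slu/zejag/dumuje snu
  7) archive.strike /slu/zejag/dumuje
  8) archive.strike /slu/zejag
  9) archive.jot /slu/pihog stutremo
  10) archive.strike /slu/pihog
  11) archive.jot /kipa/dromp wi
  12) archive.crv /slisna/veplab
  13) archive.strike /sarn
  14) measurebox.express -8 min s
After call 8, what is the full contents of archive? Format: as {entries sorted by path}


Answer: {sarn=prupre, slu/}

Derivation:
I call archive.listout(p: /), and get [sarn].
I call measurebox.express(v: 7216, u_from: B, u_to: MiB), — result: 451/65536.
Next I call archive.crv(p: /slu), and observe ok.
I try archive.quote(p: /sarn), giving prupre.
Using archive.crv(p: /slu/zejag), and get ok.
I invoke archive.jot(p: /slu/zejag/dumuje, c: snu), — result: created.
Invoking archive.strike(p: /slu/zejag/dumuje): ok.
I invoke archive.strike(p: /slu/zejag), and observe ok.
I invoke archive.jot(p: /slu/pihog, c: stutremo), and observe created.
I try archive.strike(p: /slu/pihog), → ok.
I use archive.jot(p: /kipa/dromp, c: wi), → ToolError: no parent.
Now I run archive.crv(p: /slisna/veplab), which returns ToolError: no parent.
Calling archive.strike(p: /sarn), and observe ok.
Now I run measurebox.express(v: -8, u_from: min, u_to: s), giving -480.


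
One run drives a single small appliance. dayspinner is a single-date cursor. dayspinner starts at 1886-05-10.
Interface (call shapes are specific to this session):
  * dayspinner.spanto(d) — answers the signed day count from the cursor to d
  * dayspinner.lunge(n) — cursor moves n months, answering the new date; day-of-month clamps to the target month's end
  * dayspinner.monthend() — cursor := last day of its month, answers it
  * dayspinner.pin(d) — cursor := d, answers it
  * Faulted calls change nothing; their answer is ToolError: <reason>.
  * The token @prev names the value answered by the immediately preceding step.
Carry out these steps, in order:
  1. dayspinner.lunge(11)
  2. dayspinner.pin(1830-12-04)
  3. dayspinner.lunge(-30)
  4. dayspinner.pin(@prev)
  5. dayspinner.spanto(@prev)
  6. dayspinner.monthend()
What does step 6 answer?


Answer: 1828-06-30

Derivation:
-> lunge(n→11)
<- 1887-04-10
-> pin(d→1830-12-04)
<- 1830-12-04
-> lunge(n→-30)
<- 1828-06-04
-> pin(d→@prev)
<- 1828-06-04
-> spanto(d→@prev)
<- 0
-> monthend()
<- 1828-06-30


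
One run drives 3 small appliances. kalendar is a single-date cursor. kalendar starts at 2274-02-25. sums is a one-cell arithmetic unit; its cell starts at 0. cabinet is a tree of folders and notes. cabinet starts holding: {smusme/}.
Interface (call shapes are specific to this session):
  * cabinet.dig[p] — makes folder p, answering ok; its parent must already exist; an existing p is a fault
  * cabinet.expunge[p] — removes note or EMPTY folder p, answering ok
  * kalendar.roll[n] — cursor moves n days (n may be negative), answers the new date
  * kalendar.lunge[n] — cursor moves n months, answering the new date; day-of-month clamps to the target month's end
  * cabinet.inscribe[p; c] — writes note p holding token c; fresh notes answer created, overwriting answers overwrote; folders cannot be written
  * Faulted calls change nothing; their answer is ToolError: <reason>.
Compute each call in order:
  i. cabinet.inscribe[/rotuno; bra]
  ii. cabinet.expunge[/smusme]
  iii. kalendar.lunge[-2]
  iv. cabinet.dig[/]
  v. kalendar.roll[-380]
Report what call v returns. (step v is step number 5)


// 1. inscribe(p→/rotuno, c→bra) ~> created
// 2. expunge(p→/smusme) ~> ok
// 3. lunge(n→-2) ~> 2273-12-25
// 4. dig(p→/) ~> ToolError: exists
// 5. roll(n→-380) ~> 2272-12-10

Answer: 2272-12-10


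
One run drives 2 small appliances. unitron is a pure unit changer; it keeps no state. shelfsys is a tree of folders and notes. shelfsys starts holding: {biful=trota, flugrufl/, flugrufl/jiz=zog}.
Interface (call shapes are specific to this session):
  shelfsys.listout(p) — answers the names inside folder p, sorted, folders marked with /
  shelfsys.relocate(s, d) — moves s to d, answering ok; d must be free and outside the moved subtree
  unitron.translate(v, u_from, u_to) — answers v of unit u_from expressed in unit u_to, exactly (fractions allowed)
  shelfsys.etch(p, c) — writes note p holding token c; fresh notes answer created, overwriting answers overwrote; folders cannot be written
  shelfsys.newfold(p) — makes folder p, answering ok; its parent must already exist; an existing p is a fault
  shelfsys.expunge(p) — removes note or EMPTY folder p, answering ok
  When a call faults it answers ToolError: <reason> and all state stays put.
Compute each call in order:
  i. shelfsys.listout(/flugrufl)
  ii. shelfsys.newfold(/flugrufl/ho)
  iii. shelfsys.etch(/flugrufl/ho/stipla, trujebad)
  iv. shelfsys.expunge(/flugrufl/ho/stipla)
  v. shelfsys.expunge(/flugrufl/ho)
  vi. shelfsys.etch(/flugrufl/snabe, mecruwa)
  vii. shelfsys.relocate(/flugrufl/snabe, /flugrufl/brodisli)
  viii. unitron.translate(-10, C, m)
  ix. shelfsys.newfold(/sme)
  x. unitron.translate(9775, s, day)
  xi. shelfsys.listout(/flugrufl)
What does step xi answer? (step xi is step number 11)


Answer: [brodisli, jiz]

Derivation:
Using listout passing p=/flugrufl, — result: [jiz].
I run newfold passing p=/flugrufl/ho, and get ok.
I try etch passing p=/flugrufl/ho/stipla, c=trujebad, yielding created.
Using expunge passing p=/flugrufl/ho/stipla, giving ok.
Invoking expunge passing p=/flugrufl/ho, giving ok.
Using etch passing p=/flugrufl/snabe, c=mecruwa, → created.
I try relocate passing s=/flugrufl/snabe, d=/flugrufl/brodisli, and get ok.
I invoke translate passing v=-10, u_from=C, u_to=m, and see ToolError: incompatible units.
I run newfold passing p=/sme, and observe ok.
I run translate passing v=9775, u_from=s, u_to=day, giving 391/3456.
I invoke listout passing p=/flugrufl, giving [brodisli, jiz].


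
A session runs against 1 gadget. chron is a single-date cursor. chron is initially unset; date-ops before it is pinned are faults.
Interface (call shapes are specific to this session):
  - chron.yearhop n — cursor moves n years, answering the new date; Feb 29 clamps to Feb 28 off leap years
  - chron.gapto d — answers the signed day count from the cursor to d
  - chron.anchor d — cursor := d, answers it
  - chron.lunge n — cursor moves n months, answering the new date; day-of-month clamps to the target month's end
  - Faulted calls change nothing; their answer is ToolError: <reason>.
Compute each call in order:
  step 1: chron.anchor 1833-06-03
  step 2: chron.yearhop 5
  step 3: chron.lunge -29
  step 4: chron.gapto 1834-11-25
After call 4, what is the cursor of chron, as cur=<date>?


[in] chron.anchor d='1833-06-03'
  1833-06-03
[in] chron.yearhop n='5'
  1838-06-03
[in] chron.lunge n='-29'
  1836-01-03
[in] chron.gapto d='1834-11-25'
  -404

Answer: cur=1836-01-03


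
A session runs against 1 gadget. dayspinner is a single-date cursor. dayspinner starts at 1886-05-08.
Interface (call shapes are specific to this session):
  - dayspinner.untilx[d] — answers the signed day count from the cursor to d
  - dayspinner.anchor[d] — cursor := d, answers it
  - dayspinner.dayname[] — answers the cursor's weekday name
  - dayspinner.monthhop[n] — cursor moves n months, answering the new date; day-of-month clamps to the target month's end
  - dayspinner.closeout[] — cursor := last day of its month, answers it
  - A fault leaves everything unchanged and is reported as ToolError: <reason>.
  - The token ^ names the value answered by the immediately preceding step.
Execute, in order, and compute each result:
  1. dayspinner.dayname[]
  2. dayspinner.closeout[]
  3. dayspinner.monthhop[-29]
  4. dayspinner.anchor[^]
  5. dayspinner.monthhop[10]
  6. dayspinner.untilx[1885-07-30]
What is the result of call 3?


Answer: 1883-12-31

Derivation:
Step: dayname[]
Result: Saturday
Step: closeout[]
Result: 1886-05-31
Step: monthhop[-29]
Result: 1883-12-31
Step: anchor[^]
Result: 1883-12-31
Step: monthhop[10]
Result: 1884-10-31
Step: untilx[1885-07-30]
Result: 272


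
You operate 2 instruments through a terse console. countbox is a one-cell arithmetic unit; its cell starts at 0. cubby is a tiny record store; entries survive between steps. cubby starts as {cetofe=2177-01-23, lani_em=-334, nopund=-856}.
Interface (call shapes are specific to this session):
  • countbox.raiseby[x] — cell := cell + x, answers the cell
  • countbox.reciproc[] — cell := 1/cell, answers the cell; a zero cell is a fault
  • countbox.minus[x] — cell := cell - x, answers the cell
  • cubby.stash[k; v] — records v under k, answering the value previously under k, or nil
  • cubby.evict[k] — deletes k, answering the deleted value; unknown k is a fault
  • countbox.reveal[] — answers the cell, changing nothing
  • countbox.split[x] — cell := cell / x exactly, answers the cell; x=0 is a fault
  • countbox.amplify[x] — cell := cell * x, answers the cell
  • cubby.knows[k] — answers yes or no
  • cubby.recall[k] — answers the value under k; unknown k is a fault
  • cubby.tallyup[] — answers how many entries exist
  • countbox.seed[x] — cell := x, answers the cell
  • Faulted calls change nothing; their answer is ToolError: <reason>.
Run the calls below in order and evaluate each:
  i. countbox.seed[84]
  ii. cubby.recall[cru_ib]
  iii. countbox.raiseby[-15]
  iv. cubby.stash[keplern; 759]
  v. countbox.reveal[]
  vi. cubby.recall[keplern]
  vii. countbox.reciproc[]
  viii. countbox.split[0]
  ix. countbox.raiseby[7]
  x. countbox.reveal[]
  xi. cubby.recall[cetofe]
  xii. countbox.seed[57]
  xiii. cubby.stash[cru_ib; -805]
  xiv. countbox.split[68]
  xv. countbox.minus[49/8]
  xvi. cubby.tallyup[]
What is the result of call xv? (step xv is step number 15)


~$ countbox.seed x='84'
:: 84
~$ cubby.recall k='cru_ib'
:: ToolError: no such key cru_ib
~$ countbox.raiseby x='-15'
:: 69
~$ cubby.stash k='keplern' v='759'
:: nil
~$ countbox.reveal
:: 69
~$ cubby.recall k='keplern'
:: 759
~$ countbox.reciproc
:: 1/69
~$ countbox.split x='0'
:: ToolError: division by zero
~$ countbox.raiseby x='7'
:: 484/69
~$ countbox.reveal
:: 484/69
~$ cubby.recall k='cetofe'
:: 2177-01-23
~$ countbox.seed x='57'
:: 57
~$ cubby.stash k='cru_ib' v='-805'
:: nil
~$ countbox.split x='68'
:: 57/68
~$ countbox.minus x='49/8'
:: -719/136
~$ cubby.tallyup
:: 5

Answer: -719/136


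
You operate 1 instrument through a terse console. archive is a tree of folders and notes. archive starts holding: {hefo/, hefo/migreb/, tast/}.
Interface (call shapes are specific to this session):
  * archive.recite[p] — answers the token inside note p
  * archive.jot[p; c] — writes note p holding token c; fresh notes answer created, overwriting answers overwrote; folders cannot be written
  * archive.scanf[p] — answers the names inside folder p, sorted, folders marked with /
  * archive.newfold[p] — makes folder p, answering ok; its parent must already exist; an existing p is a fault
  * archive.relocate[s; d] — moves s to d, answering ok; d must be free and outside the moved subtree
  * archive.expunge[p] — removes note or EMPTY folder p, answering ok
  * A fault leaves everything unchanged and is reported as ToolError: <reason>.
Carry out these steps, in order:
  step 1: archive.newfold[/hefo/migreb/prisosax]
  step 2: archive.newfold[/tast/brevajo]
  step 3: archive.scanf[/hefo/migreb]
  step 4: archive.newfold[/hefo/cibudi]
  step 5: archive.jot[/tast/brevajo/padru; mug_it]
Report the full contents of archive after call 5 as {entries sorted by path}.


Answer: {hefo/, hefo/cibudi/, hefo/migreb/, hefo/migreb/prisosax/, tast/, tast/brevajo/, tast/brevajo/padru=mug_it}

Derivation:
-- archive.newfold(p='/hefo/migreb/prisosax') -> ok
-- archive.newfold(p='/tast/brevajo') -> ok
-- archive.scanf(p='/hefo/migreb') -> [prisosax/]
-- archive.newfold(p='/hefo/cibudi') -> ok
-- archive.jot(p='/tast/brevajo/padru', c='mug_it') -> created


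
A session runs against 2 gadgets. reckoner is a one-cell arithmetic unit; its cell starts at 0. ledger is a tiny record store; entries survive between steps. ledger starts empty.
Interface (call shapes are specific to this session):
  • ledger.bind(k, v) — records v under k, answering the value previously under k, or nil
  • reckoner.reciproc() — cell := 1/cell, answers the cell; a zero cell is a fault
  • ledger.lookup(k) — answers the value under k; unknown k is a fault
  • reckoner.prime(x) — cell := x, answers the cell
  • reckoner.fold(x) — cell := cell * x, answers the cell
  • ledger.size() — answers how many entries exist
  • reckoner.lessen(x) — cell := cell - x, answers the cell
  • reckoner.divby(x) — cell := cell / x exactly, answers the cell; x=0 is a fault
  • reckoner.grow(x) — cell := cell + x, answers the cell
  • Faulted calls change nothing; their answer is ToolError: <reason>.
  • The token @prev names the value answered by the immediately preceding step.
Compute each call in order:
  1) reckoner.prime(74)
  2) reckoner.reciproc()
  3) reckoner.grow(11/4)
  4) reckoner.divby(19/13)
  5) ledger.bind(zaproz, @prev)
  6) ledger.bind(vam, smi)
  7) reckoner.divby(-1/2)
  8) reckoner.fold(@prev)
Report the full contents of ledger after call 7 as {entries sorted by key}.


Answer: {vam=smi, zaproz=5317/2812}

Derivation:
Then reckoner.prime passing 74, — result: 74.
I run reckoner.reciproc, and see 1/74.
Then reckoner.grow passing 11/4: 409/148.
I run reckoner.divby passing 19/13, → 5317/2812.
Then ledger.bind passing zaproz, @prev, giving nil.
Now I run ledger.bind passing vam, smi, yielding nil.
Next I call reckoner.divby passing -1/2, giving -5317/1406.
I try reckoner.fold passing @prev, giving 28270489/1976836.


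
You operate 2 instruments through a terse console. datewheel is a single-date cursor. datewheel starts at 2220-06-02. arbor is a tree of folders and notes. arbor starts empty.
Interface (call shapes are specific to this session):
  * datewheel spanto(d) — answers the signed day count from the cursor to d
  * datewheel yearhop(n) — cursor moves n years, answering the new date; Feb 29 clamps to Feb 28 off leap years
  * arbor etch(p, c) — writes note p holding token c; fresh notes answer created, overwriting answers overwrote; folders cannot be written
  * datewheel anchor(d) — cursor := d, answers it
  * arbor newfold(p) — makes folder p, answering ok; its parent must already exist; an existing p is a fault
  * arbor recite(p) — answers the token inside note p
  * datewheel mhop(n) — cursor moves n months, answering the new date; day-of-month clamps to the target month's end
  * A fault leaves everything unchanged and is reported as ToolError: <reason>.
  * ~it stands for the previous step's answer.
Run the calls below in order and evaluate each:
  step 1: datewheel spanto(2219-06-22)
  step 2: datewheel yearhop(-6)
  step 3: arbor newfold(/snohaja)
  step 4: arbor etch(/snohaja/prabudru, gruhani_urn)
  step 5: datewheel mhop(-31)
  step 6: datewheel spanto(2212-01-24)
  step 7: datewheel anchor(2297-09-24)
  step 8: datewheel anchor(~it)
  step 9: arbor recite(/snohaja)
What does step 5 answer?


Calling datewheel spanto(d=2219-06-22): -346.
I call datewheel yearhop(n=-6), yielding 2214-06-02.
Using arbor newfold(p=/snohaja): ok.
I run arbor etch(p=/snohaja/prabudru, c=gruhani_urn), — result: created.
I invoke datewheel mhop(n=-31), and get 2211-11-02.
Then datewheel spanto(d=2212-01-24), which returns 83.
I try datewheel anchor(d=2297-09-24), giving 2297-09-24.
Using datewheel anchor(d=~it), and see 2297-09-24.
I use arbor recite(p=/snohaja): ToolError: is a directory.

Answer: 2211-11-02


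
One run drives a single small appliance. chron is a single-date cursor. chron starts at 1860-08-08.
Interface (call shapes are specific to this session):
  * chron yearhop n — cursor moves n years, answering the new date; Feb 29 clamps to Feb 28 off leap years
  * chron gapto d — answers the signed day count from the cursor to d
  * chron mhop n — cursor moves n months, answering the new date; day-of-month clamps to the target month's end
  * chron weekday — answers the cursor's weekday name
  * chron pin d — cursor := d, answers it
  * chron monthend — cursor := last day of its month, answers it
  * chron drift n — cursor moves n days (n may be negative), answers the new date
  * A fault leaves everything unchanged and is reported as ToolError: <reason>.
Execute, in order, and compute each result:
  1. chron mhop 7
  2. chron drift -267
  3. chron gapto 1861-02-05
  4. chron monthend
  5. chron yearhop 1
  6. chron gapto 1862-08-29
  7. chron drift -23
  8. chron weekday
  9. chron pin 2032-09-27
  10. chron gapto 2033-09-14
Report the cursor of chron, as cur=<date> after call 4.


Answer: cur=1860-06-30

Derivation:
! chron mhop(n: 7) == 1861-03-08
! chron drift(n: -267) == 1860-06-14
! chron gapto(d: 1861-02-05) == 236
! chron monthend() == 1860-06-30
! chron yearhop(n: 1) == 1861-06-30
! chron gapto(d: 1862-08-29) == 425
! chron drift(n: -23) == 1861-06-07
! chron weekday() == Friday
! chron pin(d: 2032-09-27) == 2032-09-27
! chron gapto(d: 2033-09-14) == 352


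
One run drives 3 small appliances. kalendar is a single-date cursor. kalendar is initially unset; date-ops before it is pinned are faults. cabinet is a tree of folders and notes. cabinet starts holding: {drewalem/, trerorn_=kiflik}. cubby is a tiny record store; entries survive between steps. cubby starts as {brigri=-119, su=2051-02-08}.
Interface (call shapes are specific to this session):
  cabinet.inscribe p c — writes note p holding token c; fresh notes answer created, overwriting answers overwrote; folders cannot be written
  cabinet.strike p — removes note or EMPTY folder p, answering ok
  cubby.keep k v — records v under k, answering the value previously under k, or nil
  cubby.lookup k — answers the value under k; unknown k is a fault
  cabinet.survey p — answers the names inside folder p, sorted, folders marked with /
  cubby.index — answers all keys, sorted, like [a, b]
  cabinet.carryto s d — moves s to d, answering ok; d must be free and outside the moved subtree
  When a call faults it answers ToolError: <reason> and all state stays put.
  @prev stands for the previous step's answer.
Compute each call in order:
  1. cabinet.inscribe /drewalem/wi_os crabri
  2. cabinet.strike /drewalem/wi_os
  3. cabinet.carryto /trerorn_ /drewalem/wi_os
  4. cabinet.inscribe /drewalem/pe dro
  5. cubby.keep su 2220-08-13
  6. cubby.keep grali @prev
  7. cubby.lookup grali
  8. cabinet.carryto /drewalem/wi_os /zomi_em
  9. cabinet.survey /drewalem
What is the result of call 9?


Answer: [pe]

Derivation:
I use cabinet.inscribe passing /drewalem/wi_os, crabri: created.
I try cabinet.strike passing /drewalem/wi_os, and observe ok.
I call cabinet.carryto passing /trerorn_, /drewalem/wi_os: ok.
I try cabinet.inscribe passing /drewalem/pe, dro, and get created.
Then cubby.keep passing su, 2220-08-13, and get 2051-02-08.
I call cubby.keep passing grali, @prev, — result: nil.
I invoke cubby.lookup passing grali, and observe 2051-02-08.
I invoke cabinet.carryto passing /drewalem/wi_os, /zomi_em, → ok.
I call cabinet.survey passing /drewalem, → [pe].


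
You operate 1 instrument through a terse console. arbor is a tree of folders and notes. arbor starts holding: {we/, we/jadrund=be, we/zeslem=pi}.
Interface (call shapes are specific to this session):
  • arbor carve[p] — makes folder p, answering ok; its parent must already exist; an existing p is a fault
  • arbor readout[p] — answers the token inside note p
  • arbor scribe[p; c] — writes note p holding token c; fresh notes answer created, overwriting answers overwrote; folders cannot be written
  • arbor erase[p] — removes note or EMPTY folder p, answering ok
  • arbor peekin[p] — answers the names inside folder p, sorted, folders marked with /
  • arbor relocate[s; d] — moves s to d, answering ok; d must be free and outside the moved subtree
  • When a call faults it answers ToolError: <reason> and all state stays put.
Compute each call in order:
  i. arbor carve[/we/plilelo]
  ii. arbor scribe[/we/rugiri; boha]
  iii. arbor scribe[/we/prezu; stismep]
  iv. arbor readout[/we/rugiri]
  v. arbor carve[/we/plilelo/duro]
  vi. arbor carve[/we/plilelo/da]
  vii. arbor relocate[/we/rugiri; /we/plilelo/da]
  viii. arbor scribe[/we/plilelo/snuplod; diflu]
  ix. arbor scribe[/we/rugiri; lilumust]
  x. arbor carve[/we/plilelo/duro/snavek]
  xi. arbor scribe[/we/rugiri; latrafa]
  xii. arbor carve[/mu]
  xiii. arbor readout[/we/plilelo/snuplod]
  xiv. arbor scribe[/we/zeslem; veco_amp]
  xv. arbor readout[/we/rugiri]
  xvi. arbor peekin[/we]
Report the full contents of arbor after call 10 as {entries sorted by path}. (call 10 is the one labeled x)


Answer: {we/, we/jadrund=be, we/plilelo/, we/plilelo/da/, we/plilelo/duro/, we/plilelo/duro/snavek/, we/plilelo/snuplod=diflu, we/prezu=stismep, we/rugiri=lilumust, we/zeslem=pi}

Derivation:
CALL arbor carve[p=/we/plilelo]
RET  ok
CALL arbor scribe[p=/we/rugiri; c=boha]
RET  created
CALL arbor scribe[p=/we/prezu; c=stismep]
RET  created
CALL arbor readout[p=/we/rugiri]
RET  boha
CALL arbor carve[p=/we/plilelo/duro]
RET  ok
CALL arbor carve[p=/we/plilelo/da]
RET  ok
CALL arbor relocate[s=/we/rugiri; d=/we/plilelo/da]
RET  ToolError: exists
CALL arbor scribe[p=/we/plilelo/snuplod; c=diflu]
RET  created
CALL arbor scribe[p=/we/rugiri; c=lilumust]
RET  overwrote
CALL arbor carve[p=/we/plilelo/duro/snavek]
RET  ok
CALL arbor scribe[p=/we/rugiri; c=latrafa]
RET  overwrote
CALL arbor carve[p=/mu]
RET  ok
CALL arbor readout[p=/we/plilelo/snuplod]
RET  diflu
CALL arbor scribe[p=/we/zeslem; c=veco_amp]
RET  overwrote
CALL arbor readout[p=/we/rugiri]
RET  latrafa
CALL arbor peekin[p=/we]
RET  [jadrund, plilelo/, prezu, rugiri, zeslem]


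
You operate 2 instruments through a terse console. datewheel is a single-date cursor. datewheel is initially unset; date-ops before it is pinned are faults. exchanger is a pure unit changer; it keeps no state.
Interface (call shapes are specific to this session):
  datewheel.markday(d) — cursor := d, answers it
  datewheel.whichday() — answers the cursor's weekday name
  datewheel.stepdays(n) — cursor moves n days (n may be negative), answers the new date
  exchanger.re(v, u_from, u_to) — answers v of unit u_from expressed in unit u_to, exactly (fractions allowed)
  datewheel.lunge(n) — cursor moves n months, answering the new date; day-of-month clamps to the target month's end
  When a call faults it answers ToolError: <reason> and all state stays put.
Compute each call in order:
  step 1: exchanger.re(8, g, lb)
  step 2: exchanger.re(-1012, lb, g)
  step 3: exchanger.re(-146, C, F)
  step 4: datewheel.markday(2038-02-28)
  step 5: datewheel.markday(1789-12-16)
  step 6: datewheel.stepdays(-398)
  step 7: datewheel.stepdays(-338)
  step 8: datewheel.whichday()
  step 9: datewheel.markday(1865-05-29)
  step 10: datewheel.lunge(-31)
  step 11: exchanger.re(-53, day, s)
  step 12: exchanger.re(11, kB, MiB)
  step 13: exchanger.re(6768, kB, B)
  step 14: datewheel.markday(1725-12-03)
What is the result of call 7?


Do: exchanger.re[8; g; lb]
See: 800000/45359237
Do: exchanger.re[-1012; lb; g]
See: -11475886961/25000
Do: exchanger.re[-146; C; F]
See: -1154/5
Do: datewheel.markday[2038-02-28]
See: 2038-02-28
Do: datewheel.markday[1789-12-16]
See: 1789-12-16
Do: datewheel.stepdays[-398]
See: 1788-11-13
Do: datewheel.stepdays[-338]
See: 1787-12-11
Do: datewheel.whichday[]
See: Tuesday
Do: datewheel.markday[1865-05-29]
See: 1865-05-29
Do: datewheel.lunge[-31]
See: 1862-10-29
Do: exchanger.re[-53; day; s]
See: -4579200
Do: exchanger.re[11; kB; MiB]
See: 1375/131072
Do: exchanger.re[6768; kB; B]
See: 6768000
Do: datewheel.markday[1725-12-03]
See: 1725-12-03

Answer: 1787-12-11


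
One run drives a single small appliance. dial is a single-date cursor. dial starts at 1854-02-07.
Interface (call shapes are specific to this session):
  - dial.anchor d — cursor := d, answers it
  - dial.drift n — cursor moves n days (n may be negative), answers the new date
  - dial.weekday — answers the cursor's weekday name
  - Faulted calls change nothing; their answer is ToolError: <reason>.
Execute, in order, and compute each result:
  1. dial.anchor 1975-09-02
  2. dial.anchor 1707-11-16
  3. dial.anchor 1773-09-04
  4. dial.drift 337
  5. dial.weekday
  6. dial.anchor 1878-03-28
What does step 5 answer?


I run dial.anchor passing 1975-09-02, giving 1975-09-02.
Then dial.anchor passing 1707-11-16: 1707-11-16.
Using dial.anchor passing 1773-09-04, and observe 1773-09-04.
Calling dial.drift passing 337, → 1774-08-07.
I use dial.weekday(): Sunday.
Invoking dial.anchor passing 1878-03-28, and observe 1878-03-28.

Answer: Sunday


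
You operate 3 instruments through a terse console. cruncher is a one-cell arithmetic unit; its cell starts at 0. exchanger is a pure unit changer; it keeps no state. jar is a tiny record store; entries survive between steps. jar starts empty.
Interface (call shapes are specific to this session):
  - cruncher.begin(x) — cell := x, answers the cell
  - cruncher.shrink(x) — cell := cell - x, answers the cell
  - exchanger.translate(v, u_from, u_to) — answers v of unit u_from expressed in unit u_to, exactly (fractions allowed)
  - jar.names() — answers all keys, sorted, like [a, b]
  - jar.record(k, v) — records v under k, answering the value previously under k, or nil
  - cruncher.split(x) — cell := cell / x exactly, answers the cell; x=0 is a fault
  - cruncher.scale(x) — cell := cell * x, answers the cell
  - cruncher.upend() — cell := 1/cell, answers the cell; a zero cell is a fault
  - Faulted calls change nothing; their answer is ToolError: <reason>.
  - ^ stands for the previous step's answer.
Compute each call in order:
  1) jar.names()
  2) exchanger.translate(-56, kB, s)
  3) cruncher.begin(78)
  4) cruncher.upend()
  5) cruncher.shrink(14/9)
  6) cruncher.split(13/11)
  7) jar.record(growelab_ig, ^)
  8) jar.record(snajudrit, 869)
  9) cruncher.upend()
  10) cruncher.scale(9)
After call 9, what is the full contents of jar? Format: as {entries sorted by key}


Answer: {growelab_ig=-3971/3042, snajudrit=869}

Derivation:
> jar.names
[out] []
> exchanger.translate v='-56' u_from='kB' u_to='s'
[out] ToolError: incompatible units
> cruncher.begin x='78'
[out] 78
> cruncher.upend
[out] 1/78
> cruncher.shrink x='14/9'
[out] -361/234
> cruncher.split x='13/11'
[out] -3971/3042
> jar.record k='growelab_ig' v='^'
[out] nil
> jar.record k='snajudrit' v='869'
[out] nil
> cruncher.upend
[out] -3042/3971
> cruncher.scale x='9'
[out] -27378/3971


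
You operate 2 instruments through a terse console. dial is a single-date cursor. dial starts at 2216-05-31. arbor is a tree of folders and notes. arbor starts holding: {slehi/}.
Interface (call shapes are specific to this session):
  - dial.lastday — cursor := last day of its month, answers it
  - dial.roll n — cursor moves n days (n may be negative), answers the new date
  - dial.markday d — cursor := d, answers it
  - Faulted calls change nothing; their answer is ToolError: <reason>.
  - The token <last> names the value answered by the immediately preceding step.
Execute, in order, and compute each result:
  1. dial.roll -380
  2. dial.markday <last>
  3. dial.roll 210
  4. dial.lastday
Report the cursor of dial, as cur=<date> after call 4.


Do: dial.roll[n='-380']
See: 2215-05-17
Do: dial.markday[d='<last>']
See: 2215-05-17
Do: dial.roll[n='210']
See: 2215-12-13
Do: dial.lastday[]
See: 2215-12-31

Answer: cur=2215-12-31


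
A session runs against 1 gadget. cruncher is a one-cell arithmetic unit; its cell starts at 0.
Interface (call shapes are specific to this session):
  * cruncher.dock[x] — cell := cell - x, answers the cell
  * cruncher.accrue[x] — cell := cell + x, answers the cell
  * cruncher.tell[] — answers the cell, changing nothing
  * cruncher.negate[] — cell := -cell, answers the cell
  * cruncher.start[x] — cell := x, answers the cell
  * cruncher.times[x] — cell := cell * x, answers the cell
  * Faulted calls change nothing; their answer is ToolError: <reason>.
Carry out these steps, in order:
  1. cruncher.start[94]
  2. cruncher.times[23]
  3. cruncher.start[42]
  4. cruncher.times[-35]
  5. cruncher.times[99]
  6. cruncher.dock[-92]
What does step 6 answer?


>>> cruncher.start x: 94
[out] 94
>>> cruncher.times x: 23
[out] 2162
>>> cruncher.start x: 42
[out] 42
>>> cruncher.times x: -35
[out] -1470
>>> cruncher.times x: 99
[out] -145530
>>> cruncher.dock x: -92
[out] -145438

Answer: -145438


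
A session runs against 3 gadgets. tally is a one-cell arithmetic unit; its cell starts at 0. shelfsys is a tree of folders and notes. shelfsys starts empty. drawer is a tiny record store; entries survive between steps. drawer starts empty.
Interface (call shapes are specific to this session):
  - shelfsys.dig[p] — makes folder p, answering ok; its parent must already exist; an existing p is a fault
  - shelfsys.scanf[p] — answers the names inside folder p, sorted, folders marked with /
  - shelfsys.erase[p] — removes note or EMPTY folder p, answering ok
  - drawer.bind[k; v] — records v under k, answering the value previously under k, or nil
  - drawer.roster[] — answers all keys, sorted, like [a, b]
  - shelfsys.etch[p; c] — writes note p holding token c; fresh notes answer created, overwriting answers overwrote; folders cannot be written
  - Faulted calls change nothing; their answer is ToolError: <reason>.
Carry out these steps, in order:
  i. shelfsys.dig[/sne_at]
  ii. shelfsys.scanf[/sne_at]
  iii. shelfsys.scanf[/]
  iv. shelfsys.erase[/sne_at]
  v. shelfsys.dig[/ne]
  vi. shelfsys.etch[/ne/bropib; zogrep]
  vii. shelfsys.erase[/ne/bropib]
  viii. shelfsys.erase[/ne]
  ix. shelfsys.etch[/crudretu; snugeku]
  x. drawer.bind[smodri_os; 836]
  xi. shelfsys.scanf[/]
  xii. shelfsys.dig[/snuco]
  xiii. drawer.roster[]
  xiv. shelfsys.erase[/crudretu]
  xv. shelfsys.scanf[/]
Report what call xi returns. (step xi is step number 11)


Invoking dig passing p: /sne_at, yielding ok.
Then scanf passing p: /sne_at, which returns [].
Then scanf passing p: /, yielding [sne_at/].
I try erase passing p: /sne_at, giving ok.
I invoke dig passing p: /ne, and get ok.
I call etch passing p: /ne/bropib, c: zogrep, — result: created.
Next I call erase passing p: /ne/bropib, — result: ok.
Then erase passing p: /ne, and see ok.
Now I run etch passing p: /crudretu, c: snugeku: created.
I invoke bind passing k: smodri_os, v: 836, and get nil.
I use scanf passing p: /, yielding [crudretu].
I run dig passing p: /snuco, → ok.
I run roster(), → [smodri_os].
I use erase passing p: /crudretu, and get ok.
Then scanf passing p: /, yielding [snuco/].

Answer: [crudretu]


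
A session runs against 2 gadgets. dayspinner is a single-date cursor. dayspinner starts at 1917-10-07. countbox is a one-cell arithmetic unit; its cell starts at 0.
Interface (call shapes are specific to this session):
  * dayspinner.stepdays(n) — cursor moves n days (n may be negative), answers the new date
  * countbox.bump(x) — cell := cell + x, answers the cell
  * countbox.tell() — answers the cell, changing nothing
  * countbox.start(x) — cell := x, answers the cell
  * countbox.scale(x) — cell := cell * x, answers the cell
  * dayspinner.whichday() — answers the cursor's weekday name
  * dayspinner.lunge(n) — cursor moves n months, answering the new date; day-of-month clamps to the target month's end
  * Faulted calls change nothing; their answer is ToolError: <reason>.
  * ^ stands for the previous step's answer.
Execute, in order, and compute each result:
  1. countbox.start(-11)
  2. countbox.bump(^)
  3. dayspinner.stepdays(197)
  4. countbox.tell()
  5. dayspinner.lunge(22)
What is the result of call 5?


-> countbox.start(x→-11)
<- -11
-> countbox.bump(x→^)
<- -22
-> dayspinner.stepdays(n→197)
<- 1918-04-22
-> countbox.tell()
<- -22
-> dayspinner.lunge(n→22)
<- 1920-02-22

Answer: 1920-02-22


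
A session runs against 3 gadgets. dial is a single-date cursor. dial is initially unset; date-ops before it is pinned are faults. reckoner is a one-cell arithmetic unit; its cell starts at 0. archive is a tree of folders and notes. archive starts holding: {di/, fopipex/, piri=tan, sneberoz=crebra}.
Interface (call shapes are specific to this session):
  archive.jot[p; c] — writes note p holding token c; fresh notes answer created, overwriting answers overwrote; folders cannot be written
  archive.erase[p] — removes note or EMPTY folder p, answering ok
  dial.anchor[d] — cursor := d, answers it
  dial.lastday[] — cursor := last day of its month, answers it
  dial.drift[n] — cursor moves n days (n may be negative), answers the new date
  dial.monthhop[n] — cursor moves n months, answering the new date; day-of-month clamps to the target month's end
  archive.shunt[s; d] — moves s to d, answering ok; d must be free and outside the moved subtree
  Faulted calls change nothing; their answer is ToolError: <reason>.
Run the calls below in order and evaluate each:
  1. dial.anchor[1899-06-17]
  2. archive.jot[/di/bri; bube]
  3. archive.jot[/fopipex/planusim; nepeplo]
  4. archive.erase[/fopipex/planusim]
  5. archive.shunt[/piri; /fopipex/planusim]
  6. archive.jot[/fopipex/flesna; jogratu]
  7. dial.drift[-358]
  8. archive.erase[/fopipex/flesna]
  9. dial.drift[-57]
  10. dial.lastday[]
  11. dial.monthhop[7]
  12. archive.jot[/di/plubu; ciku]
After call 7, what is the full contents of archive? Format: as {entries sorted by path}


// 1. anchor(d=1899-06-17) -> 1899-06-17
// 2. jot(p=/di/bri, c=bube) -> created
// 3. jot(p=/fopipex/planusim, c=nepeplo) -> created
// 4. erase(p=/fopipex/planusim) -> ok
// 5. shunt(s=/piri, d=/fopipex/planusim) -> ok
// 6. jot(p=/fopipex/flesna, c=jogratu) -> created
// 7. drift(n=-358) -> 1898-06-24
// 8. erase(p=/fopipex/flesna) -> ok
// 9. drift(n=-57) -> 1898-04-28
// 10. lastday() -> 1898-04-30
// 11. monthhop(n=7) -> 1898-11-30
// 12. jot(p=/di/plubu, c=ciku) -> created

Answer: {di/, di/bri=bube, fopipex/, fopipex/flesna=jogratu, fopipex/planusim=tan, sneberoz=crebra}


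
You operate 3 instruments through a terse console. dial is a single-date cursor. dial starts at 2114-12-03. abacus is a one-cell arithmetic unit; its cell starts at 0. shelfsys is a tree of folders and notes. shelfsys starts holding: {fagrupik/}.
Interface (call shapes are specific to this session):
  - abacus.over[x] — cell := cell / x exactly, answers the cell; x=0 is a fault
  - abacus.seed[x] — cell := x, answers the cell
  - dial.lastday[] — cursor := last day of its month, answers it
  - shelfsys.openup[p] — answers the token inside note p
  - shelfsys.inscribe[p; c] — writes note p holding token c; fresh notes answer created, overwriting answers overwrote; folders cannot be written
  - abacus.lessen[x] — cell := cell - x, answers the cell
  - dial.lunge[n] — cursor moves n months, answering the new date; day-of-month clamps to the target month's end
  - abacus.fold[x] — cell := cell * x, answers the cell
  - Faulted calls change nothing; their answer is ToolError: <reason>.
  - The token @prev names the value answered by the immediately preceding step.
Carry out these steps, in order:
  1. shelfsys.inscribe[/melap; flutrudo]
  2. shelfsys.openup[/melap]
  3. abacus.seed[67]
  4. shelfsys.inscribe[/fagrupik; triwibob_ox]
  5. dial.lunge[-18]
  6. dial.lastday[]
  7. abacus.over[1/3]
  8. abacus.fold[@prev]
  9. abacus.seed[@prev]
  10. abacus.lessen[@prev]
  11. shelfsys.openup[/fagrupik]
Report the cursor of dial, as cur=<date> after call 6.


Answer: cur=2113-06-30

Derivation:
$ inscribe p='/melap' c='flutrudo'
  created
$ openup p='/melap'
  flutrudo
$ seed x='67'
  67
$ inscribe p='/fagrupik' c='triwibob_ox'
  ToolError: is a directory
$ lunge n='-18'
  2113-06-03
$ lastday
  2113-06-30
$ over x='1/3'
  201
$ fold x='@prev'
  40401
$ seed x='@prev'
  40401
$ lessen x='@prev'
  0
$ openup p='/fagrupik'
  ToolError: is a directory


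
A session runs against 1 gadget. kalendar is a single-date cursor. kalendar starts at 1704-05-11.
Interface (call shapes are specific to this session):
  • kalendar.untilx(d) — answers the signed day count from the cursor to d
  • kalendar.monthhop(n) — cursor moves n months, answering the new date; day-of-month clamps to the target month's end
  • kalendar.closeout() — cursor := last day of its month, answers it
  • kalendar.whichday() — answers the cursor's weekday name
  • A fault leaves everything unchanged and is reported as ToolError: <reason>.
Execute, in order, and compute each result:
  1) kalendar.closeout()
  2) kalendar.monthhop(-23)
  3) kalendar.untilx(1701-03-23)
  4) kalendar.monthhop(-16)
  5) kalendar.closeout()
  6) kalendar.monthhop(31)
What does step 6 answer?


Answer: 1703-09-28

Derivation:
! 1. closeout() : 1704-05-31
! 2. monthhop(n=-23) : 1702-06-30
! 3. untilx(d=1701-03-23) : -464
! 4. monthhop(n=-16) : 1701-02-28
! 5. closeout() : 1701-02-28
! 6. monthhop(n=31) : 1703-09-28


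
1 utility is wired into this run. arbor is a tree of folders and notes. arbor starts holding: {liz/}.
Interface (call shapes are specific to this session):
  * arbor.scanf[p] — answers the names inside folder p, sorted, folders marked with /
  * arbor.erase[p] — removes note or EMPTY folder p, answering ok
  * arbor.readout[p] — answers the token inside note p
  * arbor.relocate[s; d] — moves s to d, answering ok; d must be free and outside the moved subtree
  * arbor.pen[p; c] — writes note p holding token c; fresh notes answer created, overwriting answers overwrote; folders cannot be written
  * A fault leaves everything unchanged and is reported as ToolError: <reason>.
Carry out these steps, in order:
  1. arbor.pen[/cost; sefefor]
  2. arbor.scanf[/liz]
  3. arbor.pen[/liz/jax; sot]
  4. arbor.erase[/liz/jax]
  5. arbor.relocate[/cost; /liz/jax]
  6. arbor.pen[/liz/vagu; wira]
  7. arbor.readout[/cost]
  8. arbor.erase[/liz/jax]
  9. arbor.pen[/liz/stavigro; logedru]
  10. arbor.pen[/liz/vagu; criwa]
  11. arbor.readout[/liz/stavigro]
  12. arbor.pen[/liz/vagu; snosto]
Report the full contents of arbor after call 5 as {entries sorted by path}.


Answer: {liz/, liz/jax=sefefor}

Derivation:
→ arbor.pen(p→/cost, c→sefefor)
← created
→ arbor.scanf(p→/liz)
← []
→ arbor.pen(p→/liz/jax, c→sot)
← created
→ arbor.erase(p→/liz/jax)
← ok
→ arbor.relocate(s→/cost, d→/liz/jax)
← ok
→ arbor.pen(p→/liz/vagu, c→wira)
← created
→ arbor.readout(p→/cost)
← ToolError: not found
→ arbor.erase(p→/liz/jax)
← ok
→ arbor.pen(p→/liz/stavigro, c→logedru)
← created
→ arbor.pen(p→/liz/vagu, c→criwa)
← overwrote
→ arbor.readout(p→/liz/stavigro)
← logedru
→ arbor.pen(p→/liz/vagu, c→snosto)
← overwrote


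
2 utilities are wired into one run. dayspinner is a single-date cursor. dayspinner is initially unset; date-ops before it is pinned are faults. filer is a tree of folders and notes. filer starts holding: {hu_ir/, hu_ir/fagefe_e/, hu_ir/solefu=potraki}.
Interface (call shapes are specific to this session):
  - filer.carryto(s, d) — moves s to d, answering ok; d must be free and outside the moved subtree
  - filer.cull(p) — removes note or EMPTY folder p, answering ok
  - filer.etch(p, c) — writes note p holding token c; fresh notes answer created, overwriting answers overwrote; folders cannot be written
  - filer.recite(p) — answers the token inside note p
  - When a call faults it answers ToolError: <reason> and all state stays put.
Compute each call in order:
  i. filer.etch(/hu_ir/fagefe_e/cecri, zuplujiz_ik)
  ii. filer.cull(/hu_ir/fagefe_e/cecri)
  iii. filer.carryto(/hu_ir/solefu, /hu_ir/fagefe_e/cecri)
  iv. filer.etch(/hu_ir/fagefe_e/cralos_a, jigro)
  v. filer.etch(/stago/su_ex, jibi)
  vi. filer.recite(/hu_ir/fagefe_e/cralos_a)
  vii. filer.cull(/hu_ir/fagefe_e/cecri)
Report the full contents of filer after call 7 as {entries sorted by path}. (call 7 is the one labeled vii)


Do: filer.etch[/hu_ir/fagefe_e/cecri; zuplujiz_ik]
See: created
Do: filer.cull[/hu_ir/fagefe_e/cecri]
See: ok
Do: filer.carryto[/hu_ir/solefu; /hu_ir/fagefe_e/cecri]
See: ok
Do: filer.etch[/hu_ir/fagefe_e/cralos_a; jigro]
See: created
Do: filer.etch[/stago/su_ex; jibi]
See: ToolError: no parent
Do: filer.recite[/hu_ir/fagefe_e/cralos_a]
See: jigro
Do: filer.cull[/hu_ir/fagefe_e/cecri]
See: ok

Answer: {hu_ir/, hu_ir/fagefe_e/, hu_ir/fagefe_e/cralos_a=jigro}
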